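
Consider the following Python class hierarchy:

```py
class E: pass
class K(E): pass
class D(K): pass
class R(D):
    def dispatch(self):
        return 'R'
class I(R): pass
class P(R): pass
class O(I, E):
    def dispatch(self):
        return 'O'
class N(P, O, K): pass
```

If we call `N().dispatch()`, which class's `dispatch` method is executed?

O

L[N] = N + merge(L[P], L[O], L[K], [P O K])
  take P:  [P R D K E object] + [O I R D K E object] + [K E object] + [P O K]
  take O:  [R D K E object] + [O I R D K E object] + [K E object] + [O K]
  take I:  [R D K E object] + [I R D K E object] + [K E object] + [K]
  take R:  [R D K E object] + [R D K E object] + [K E object] + [K]
  take D:  [D K E object] + [D K E object] + [K E object] + [K]
  take K:  [K E object] + [K E object] + [K E object] + [K]
  take E:  [E object] + [E object] + [E object]
  take object:  [object] + [object] + [object]
MRO: N P O I R D K E object
dispatch is defined in: O, R. First along the MRO is O.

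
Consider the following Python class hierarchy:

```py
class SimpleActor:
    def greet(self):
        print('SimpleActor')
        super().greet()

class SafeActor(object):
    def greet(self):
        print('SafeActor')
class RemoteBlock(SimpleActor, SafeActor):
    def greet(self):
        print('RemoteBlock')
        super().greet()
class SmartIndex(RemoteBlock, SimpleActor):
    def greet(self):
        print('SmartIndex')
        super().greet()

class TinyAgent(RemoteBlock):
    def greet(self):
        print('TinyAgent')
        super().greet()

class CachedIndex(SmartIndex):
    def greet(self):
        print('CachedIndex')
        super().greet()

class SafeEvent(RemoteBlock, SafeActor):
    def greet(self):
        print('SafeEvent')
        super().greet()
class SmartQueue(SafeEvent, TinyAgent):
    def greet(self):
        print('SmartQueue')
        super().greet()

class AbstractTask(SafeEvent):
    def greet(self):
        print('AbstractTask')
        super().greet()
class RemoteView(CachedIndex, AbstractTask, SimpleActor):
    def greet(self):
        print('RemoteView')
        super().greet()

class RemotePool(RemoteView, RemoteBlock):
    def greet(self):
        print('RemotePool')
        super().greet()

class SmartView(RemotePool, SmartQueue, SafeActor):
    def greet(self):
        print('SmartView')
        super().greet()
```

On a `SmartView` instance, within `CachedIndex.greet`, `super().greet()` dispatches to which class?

SmartIndex

L[SmartView] = SmartView + merge(L[RemotePool], L[SmartQueue], L[SafeActor], [RemotePool SmartQueue SafeActor])
  take RemotePool:  [RemotePool RemoteView CachedIndex SmartIndex AbstractTask SafeEvent RemoteBlock SimpleActor SafeActor object] + [SmartQueue SafeEvent TinyAgent RemoteBlock SimpleActor SafeActor object] + [SafeActor object] + [RemotePool SmartQueue SafeActor]
  take RemoteView:  [RemoteView CachedIndex SmartIndex AbstractTask SafeEvent RemoteBlock SimpleActor SafeActor object] + [SmartQueue SafeEvent TinyAgent RemoteBlock SimpleActor SafeActor object] + [SafeActor object] + [SmartQueue SafeActor]
  take CachedIndex:  [CachedIndex SmartIndex AbstractTask SafeEvent RemoteBlock SimpleActor SafeActor object] + [SmartQueue SafeEvent TinyAgent RemoteBlock SimpleActor SafeActor object] + [SafeActor object] + [SmartQueue SafeActor]
  take SmartIndex:  [SmartIndex AbstractTask SafeEvent RemoteBlock SimpleActor SafeActor object] + [SmartQueue SafeEvent TinyAgent RemoteBlock SimpleActor SafeActor object] + [SafeActor object] + [SmartQueue SafeActor]
  take AbstractTask:  [AbstractTask SafeEvent RemoteBlock SimpleActor SafeActor object] + [SmartQueue SafeEvent TinyAgent RemoteBlock SimpleActor SafeActor object] + [SafeActor object] + [SmartQueue SafeActor]
  take SmartQueue:  [SafeEvent RemoteBlock SimpleActor SafeActor object] + [SmartQueue SafeEvent TinyAgent RemoteBlock SimpleActor SafeActor object] + [SafeActor object] + [SmartQueue SafeActor]
  take SafeEvent:  [SafeEvent RemoteBlock SimpleActor SafeActor object] + [SafeEvent TinyAgent RemoteBlock SimpleActor SafeActor object] + [SafeActor object] + [SafeActor]
  take TinyAgent:  [RemoteBlock SimpleActor SafeActor object] + [TinyAgent RemoteBlock SimpleActor SafeActor object] + [SafeActor object] + [SafeActor]
  take RemoteBlock:  [RemoteBlock SimpleActor SafeActor object] + [RemoteBlock SimpleActor SafeActor object] + [SafeActor object] + [SafeActor]
  take SimpleActor:  [SimpleActor SafeActor object] + [SimpleActor SafeActor object] + [SafeActor object] + [SafeActor]
  take SafeActor:  [SafeActor object] + [SafeActor object] + [SafeActor object] + [SafeActor]
  take object:  [object] + [object] + [object]
MRO: SmartView RemotePool RemoteView CachedIndex SmartIndex AbstractTask SmartQueue SafeEvent TinyAgent RemoteBlock SimpleActor SafeActor object
super() in CachedIndex.greet on a SmartView instance goes to the class after CachedIndex in SmartView's MRO: SmartIndex.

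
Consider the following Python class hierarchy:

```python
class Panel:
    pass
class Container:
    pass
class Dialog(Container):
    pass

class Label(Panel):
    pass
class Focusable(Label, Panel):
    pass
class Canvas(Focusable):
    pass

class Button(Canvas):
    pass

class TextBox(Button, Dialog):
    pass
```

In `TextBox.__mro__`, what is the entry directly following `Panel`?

L[TextBox] = TextBox + merge(L[Button], L[Dialog], [Button Dialog])
  take Button:  [Button Canvas Focusable Label Panel object] + [Dialog Container object] + [Button Dialog]
  take Canvas:  [Canvas Focusable Label Panel object] + [Dialog Container object] + [Dialog]
  take Focusable:  [Focusable Label Panel object] + [Dialog Container object] + [Dialog]
  take Label:  [Label Panel object] + [Dialog Container object] + [Dialog]
  take Panel:  [Panel object] + [Dialog Container object] + [Dialog]
  take Dialog:  [object] + [Dialog Container object] + [Dialog]
  take Container:  [object] + [Container object]
  take object:  [object] + [object]
MRO: TextBox Button Canvas Focusable Label Panel Dialog Container object
Panel is at position 5; next is Dialog.

Dialog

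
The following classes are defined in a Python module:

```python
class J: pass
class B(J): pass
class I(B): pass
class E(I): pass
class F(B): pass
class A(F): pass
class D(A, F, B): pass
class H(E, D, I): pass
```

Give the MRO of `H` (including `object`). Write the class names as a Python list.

[H, E, D, I, A, F, B, J, object]

L[H] = H + merge(L[E], L[D], L[I], [E D I])
  take E:  [E I B J object] + [D A F B J object] + [I B J object] + [E D I]
  take D:  [I B J object] + [D A F B J object] + [I B J object] + [D I]
  take I:  [I B J object] + [A F B J object] + [I B J object] + [I]
  take A:  [B J object] + [A F B J object] + [B J object]
  take F:  [B J object] + [F B J object] + [B J object]
  take B:  [B J object] + [B J object] + [B J object]
  take J:  [J object] + [J object] + [J object]
  take object:  [object] + [object] + [object]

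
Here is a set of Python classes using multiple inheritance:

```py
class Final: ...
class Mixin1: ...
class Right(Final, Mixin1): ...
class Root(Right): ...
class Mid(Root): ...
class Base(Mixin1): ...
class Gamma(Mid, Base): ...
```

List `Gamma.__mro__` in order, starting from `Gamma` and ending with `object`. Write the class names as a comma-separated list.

Gamma, Mid, Root, Right, Final, Base, Mixin1, object

L[Gamma] = Gamma + merge(L[Mid], L[Base], [Mid Base])
  take Mid:  [Mid Root Right Final Mixin1 object] + [Base Mixin1 object] + [Mid Base]
  take Root:  [Root Right Final Mixin1 object] + [Base Mixin1 object] + [Base]
  take Right:  [Right Final Mixin1 object] + [Base Mixin1 object] + [Base]
  take Final:  [Final Mixin1 object] + [Base Mixin1 object] + [Base]
  take Base:  [Mixin1 object] + [Base Mixin1 object] + [Base]
  take Mixin1:  [Mixin1 object] + [Mixin1 object]
  take object:  [object] + [object]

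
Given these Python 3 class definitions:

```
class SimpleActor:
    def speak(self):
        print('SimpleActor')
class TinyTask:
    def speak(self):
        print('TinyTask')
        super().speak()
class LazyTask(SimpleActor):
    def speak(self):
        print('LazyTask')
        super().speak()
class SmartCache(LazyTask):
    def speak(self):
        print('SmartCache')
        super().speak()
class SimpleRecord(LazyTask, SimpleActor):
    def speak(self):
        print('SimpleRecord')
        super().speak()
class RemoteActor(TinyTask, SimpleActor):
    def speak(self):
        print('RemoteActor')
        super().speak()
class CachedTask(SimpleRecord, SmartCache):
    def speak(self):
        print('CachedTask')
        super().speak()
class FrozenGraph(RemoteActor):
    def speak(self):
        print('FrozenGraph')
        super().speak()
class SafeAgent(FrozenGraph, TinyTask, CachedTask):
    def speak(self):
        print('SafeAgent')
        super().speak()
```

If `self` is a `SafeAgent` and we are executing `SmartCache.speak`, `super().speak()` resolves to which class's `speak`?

L[SafeAgent] = SafeAgent + merge(L[FrozenGraph], L[TinyTask], L[CachedTask], [FrozenGraph TinyTask CachedTask])
  take FrozenGraph:  [FrozenGraph RemoteActor TinyTask SimpleActor object] + [TinyTask object] + [CachedTask SimpleRecord SmartCache LazyTask SimpleActor object] + [FrozenGraph TinyTask CachedTask]
  take RemoteActor:  [RemoteActor TinyTask SimpleActor object] + [TinyTask object] + [CachedTask SimpleRecord SmartCache LazyTask SimpleActor object] + [TinyTask CachedTask]
  take TinyTask:  [TinyTask SimpleActor object] + [TinyTask object] + [CachedTask SimpleRecord SmartCache LazyTask SimpleActor object] + [TinyTask CachedTask]
  take CachedTask:  [SimpleActor object] + [object] + [CachedTask SimpleRecord SmartCache LazyTask SimpleActor object] + [CachedTask]
  take SimpleRecord:  [SimpleActor object] + [object] + [SimpleRecord SmartCache LazyTask SimpleActor object]
  take SmartCache:  [SimpleActor object] + [object] + [SmartCache LazyTask SimpleActor object]
  take LazyTask:  [SimpleActor object] + [object] + [LazyTask SimpleActor object]
  take SimpleActor:  [SimpleActor object] + [object] + [SimpleActor object]
  take object:  [object] + [object] + [object]
MRO: SafeAgent FrozenGraph RemoteActor TinyTask CachedTask SimpleRecord SmartCache LazyTask SimpleActor object
super() in SmartCache.speak on a SafeAgent instance goes to the class after SmartCache in SafeAgent's MRO: LazyTask.

LazyTask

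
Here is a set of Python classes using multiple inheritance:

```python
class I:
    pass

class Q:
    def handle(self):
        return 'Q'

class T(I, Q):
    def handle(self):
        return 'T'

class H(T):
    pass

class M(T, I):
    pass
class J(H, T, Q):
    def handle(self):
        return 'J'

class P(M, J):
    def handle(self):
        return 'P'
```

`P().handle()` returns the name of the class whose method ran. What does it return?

L[P] = P + merge(L[M], L[J], [M J])
  take M:  [M T I Q object] + [J H T I Q object] + [M J]
  take J:  [T I Q object] + [J H T I Q object] + [J]
  take H:  [T I Q object] + [H T I Q object]
  take T:  [T I Q object] + [T I Q object]
  take I:  [I Q object] + [I Q object]
  take Q:  [Q object] + [Q object]
  take object:  [object] + [object]
MRO: P M J H T I Q object
handle is defined in: J, P, Q, T. First along the MRO is P.

P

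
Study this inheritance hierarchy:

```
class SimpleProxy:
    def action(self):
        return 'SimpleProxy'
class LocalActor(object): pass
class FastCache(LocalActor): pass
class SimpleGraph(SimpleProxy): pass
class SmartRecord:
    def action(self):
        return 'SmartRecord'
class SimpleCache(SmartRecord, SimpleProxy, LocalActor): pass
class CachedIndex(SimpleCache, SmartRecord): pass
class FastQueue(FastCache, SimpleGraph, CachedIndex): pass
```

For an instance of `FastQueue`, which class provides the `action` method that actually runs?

L[FastQueue] = FastQueue + merge(L[FastCache], L[SimpleGraph], L[CachedIndex], [FastCache SimpleGraph CachedIndex])
  take FastCache:  [FastCache LocalActor object] + [SimpleGraph SimpleProxy object] + [CachedIndex SimpleCache SmartRecord SimpleProxy LocalActor object] + [FastCache SimpleGraph CachedIndex]
  take SimpleGraph:  [LocalActor object] + [SimpleGraph SimpleProxy object] + [CachedIndex SimpleCache SmartRecord SimpleProxy LocalActor object] + [SimpleGraph CachedIndex]
  take CachedIndex:  [LocalActor object] + [SimpleProxy object] + [CachedIndex SimpleCache SmartRecord SimpleProxy LocalActor object] + [CachedIndex]
  take SimpleCache:  [LocalActor object] + [SimpleProxy object] + [SimpleCache SmartRecord SimpleProxy LocalActor object]
  take SmartRecord:  [LocalActor object] + [SimpleProxy object] + [SmartRecord SimpleProxy LocalActor object]
  take SimpleProxy:  [LocalActor object] + [SimpleProxy object] + [SimpleProxy LocalActor object]
  take LocalActor:  [LocalActor object] + [object] + [LocalActor object]
  take object:  [object] + [object] + [object]
MRO: FastQueue FastCache SimpleGraph CachedIndex SimpleCache SmartRecord SimpleProxy LocalActor object
action is defined in: SimpleProxy, SmartRecord. First along the MRO is SmartRecord.

SmartRecord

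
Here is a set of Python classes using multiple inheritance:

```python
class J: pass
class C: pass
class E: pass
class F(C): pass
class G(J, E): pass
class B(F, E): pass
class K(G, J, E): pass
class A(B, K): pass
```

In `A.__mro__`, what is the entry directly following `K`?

L[A] = A + merge(L[B], L[K], [B K])
  take B:  [B F C E object] + [K G J E object] + [B K]
  take F:  [F C E object] + [K G J E object] + [K]
  take C:  [C E object] + [K G J E object] + [K]
  take K:  [E object] + [K G J E object] + [K]
  take G:  [E object] + [G J E object]
  take J:  [E object] + [J E object]
  take E:  [E object] + [E object]
  take object:  [object] + [object]
MRO: A B F C K G J E object
K is at position 4; next is G.

G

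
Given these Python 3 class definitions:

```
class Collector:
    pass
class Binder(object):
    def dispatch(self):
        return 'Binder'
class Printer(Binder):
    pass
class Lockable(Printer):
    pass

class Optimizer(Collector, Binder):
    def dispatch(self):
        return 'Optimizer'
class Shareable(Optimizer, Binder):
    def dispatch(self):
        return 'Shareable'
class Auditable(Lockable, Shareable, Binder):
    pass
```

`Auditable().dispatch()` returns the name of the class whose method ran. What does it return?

L[Auditable] = Auditable + merge(L[Lockable], L[Shareable], L[Binder], [Lockable Shareable Binder])
  take Lockable:  [Lockable Printer Binder object] + [Shareable Optimizer Collector Binder object] + [Binder object] + [Lockable Shareable Binder]
  take Printer:  [Printer Binder object] + [Shareable Optimizer Collector Binder object] + [Binder object] + [Shareable Binder]
  take Shareable:  [Binder object] + [Shareable Optimizer Collector Binder object] + [Binder object] + [Shareable Binder]
  take Optimizer:  [Binder object] + [Optimizer Collector Binder object] + [Binder object] + [Binder]
  take Collector:  [Binder object] + [Collector Binder object] + [Binder object] + [Binder]
  take Binder:  [Binder object] + [Binder object] + [Binder object] + [Binder]
  take object:  [object] + [object] + [object]
MRO: Auditable Lockable Printer Shareable Optimizer Collector Binder object
dispatch is defined in: Binder, Optimizer, Shareable. First along the MRO is Shareable.

Shareable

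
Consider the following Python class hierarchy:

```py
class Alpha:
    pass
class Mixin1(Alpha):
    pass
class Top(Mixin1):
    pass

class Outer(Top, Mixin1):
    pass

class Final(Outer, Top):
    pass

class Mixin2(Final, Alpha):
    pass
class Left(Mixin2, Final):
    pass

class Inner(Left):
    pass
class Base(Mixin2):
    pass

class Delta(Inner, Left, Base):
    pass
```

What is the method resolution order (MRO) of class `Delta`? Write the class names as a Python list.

L[Delta] = Delta + merge(L[Inner], L[Left], L[Base], [Inner Left Base])
  take Inner:  [Inner Left Mixin2 Final Outer Top Mixin1 Alpha object] + [Left Mixin2 Final Outer Top Mixin1 Alpha object] + [Base Mixin2 Final Outer Top Mixin1 Alpha object] + [Inner Left Base]
  take Left:  [Left Mixin2 Final Outer Top Mixin1 Alpha object] + [Left Mixin2 Final Outer Top Mixin1 Alpha object] + [Base Mixin2 Final Outer Top Mixin1 Alpha object] + [Left Base]
  take Base:  [Mixin2 Final Outer Top Mixin1 Alpha object] + [Mixin2 Final Outer Top Mixin1 Alpha object] + [Base Mixin2 Final Outer Top Mixin1 Alpha object] + [Base]
  take Mixin2:  [Mixin2 Final Outer Top Mixin1 Alpha object] + [Mixin2 Final Outer Top Mixin1 Alpha object] + [Mixin2 Final Outer Top Mixin1 Alpha object]
  take Final:  [Final Outer Top Mixin1 Alpha object] + [Final Outer Top Mixin1 Alpha object] + [Final Outer Top Mixin1 Alpha object]
  take Outer:  [Outer Top Mixin1 Alpha object] + [Outer Top Mixin1 Alpha object] + [Outer Top Mixin1 Alpha object]
  take Top:  [Top Mixin1 Alpha object] + [Top Mixin1 Alpha object] + [Top Mixin1 Alpha object]
  take Mixin1:  [Mixin1 Alpha object] + [Mixin1 Alpha object] + [Mixin1 Alpha object]
  take Alpha:  [Alpha object] + [Alpha object] + [Alpha object]
  take object:  [object] + [object] + [object]

[Delta, Inner, Left, Base, Mixin2, Final, Outer, Top, Mixin1, Alpha, object]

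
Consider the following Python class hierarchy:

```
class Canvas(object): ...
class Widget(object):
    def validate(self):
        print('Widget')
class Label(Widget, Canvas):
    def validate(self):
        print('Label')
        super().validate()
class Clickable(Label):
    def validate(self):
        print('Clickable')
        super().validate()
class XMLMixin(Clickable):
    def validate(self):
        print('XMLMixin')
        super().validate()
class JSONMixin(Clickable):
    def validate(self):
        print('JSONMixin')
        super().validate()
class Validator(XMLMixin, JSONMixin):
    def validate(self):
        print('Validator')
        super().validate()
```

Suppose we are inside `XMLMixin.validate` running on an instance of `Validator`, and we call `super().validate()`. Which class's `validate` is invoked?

JSONMixin

L[Validator] = Validator + merge(L[XMLMixin], L[JSONMixin], [XMLMixin JSONMixin])
  take XMLMixin:  [XMLMixin Clickable Label Widget Canvas object] + [JSONMixin Clickable Label Widget Canvas object] + [XMLMixin JSONMixin]
  take JSONMixin:  [Clickable Label Widget Canvas object] + [JSONMixin Clickable Label Widget Canvas object] + [JSONMixin]
  take Clickable:  [Clickable Label Widget Canvas object] + [Clickable Label Widget Canvas object]
  take Label:  [Label Widget Canvas object] + [Label Widget Canvas object]
  take Widget:  [Widget Canvas object] + [Widget Canvas object]
  take Canvas:  [Canvas object] + [Canvas object]
  take object:  [object] + [object]
MRO: Validator XMLMixin JSONMixin Clickable Label Widget Canvas object
super() in XMLMixin.validate on a Validator instance goes to the class after XMLMixin in Validator's MRO: JSONMixin.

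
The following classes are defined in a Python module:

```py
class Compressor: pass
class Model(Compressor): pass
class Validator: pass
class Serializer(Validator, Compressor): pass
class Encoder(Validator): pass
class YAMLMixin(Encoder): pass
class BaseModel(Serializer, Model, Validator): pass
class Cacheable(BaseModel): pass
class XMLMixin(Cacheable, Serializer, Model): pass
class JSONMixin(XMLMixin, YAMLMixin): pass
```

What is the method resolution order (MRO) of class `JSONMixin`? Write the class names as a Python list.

L[JSONMixin] = JSONMixin + merge(L[XMLMixin], L[YAMLMixin], [XMLMixin YAMLMixin])
  take XMLMixin:  [XMLMixin Cacheable BaseModel Serializer Model Validator Compressor object] + [YAMLMixin Encoder Validator object] + [XMLMixin YAMLMixin]
  take Cacheable:  [Cacheable BaseModel Serializer Model Validator Compressor object] + [YAMLMixin Encoder Validator object] + [YAMLMixin]
  take BaseModel:  [BaseModel Serializer Model Validator Compressor object] + [YAMLMixin Encoder Validator object] + [YAMLMixin]
  take Serializer:  [Serializer Model Validator Compressor object] + [YAMLMixin Encoder Validator object] + [YAMLMixin]
  take Model:  [Model Validator Compressor object] + [YAMLMixin Encoder Validator object] + [YAMLMixin]
  take YAMLMixin:  [Validator Compressor object] + [YAMLMixin Encoder Validator object] + [YAMLMixin]
  take Encoder:  [Validator Compressor object] + [Encoder Validator object]
  take Validator:  [Validator Compressor object] + [Validator object]
  take Compressor:  [Compressor object] + [object]
  take object:  [object] + [object]

[JSONMixin, XMLMixin, Cacheable, BaseModel, Serializer, Model, YAMLMixin, Encoder, Validator, Compressor, object]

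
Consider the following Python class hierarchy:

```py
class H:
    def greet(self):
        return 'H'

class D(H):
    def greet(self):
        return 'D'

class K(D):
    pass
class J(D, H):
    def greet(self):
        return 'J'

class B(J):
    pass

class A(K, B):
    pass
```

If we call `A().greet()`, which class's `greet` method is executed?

L[A] = A + merge(L[K], L[B], [K B])
  take K:  [K D H object] + [B J D H object] + [K B]
  take B:  [D H object] + [B J D H object] + [B]
  take J:  [D H object] + [J D H object]
  take D:  [D H object] + [D H object]
  take H:  [H object] + [H object]
  take object:  [object] + [object]
MRO: A K B J D H object
greet is defined in: D, H, J. First along the MRO is J.

J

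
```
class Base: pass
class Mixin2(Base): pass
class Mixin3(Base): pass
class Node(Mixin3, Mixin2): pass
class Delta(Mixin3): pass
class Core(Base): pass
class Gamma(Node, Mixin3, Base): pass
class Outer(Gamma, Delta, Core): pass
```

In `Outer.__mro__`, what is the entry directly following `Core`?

L[Outer] = Outer + merge(L[Gamma], L[Delta], L[Core], [Gamma Delta Core])
  take Gamma:  [Gamma Node Mixin3 Mixin2 Base object] + [Delta Mixin3 Base object] + [Core Base object] + [Gamma Delta Core]
  take Node:  [Node Mixin3 Mixin2 Base object] + [Delta Mixin3 Base object] + [Core Base object] + [Delta Core]
  take Delta:  [Mixin3 Mixin2 Base object] + [Delta Mixin3 Base object] + [Core Base object] + [Delta Core]
  take Mixin3:  [Mixin3 Mixin2 Base object] + [Mixin3 Base object] + [Core Base object] + [Core]
  take Mixin2:  [Mixin2 Base object] + [Base object] + [Core Base object] + [Core]
  take Core:  [Base object] + [Base object] + [Core Base object] + [Core]
  take Base:  [Base object] + [Base object] + [Base object]
  take object:  [object] + [object] + [object]
MRO: Outer Gamma Node Delta Mixin3 Mixin2 Core Base object
Core is at position 6; next is Base.

Base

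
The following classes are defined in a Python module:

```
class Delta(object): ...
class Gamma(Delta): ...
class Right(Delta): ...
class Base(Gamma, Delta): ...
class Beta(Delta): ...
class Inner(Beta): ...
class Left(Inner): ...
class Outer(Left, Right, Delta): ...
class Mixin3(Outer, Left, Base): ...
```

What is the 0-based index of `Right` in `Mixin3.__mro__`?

5

L[Mixin3] = Mixin3 + merge(L[Outer], L[Left], L[Base], [Outer Left Base])
  take Outer:  [Outer Left Inner Beta Right Delta object] + [Left Inner Beta Delta object] + [Base Gamma Delta object] + [Outer Left Base]
  take Left:  [Left Inner Beta Right Delta object] + [Left Inner Beta Delta object] + [Base Gamma Delta object] + [Left Base]
  take Inner:  [Inner Beta Right Delta object] + [Inner Beta Delta object] + [Base Gamma Delta object] + [Base]
  take Beta:  [Beta Right Delta object] + [Beta Delta object] + [Base Gamma Delta object] + [Base]
  take Right:  [Right Delta object] + [Delta object] + [Base Gamma Delta object] + [Base]
  take Base:  [Delta object] + [Delta object] + [Base Gamma Delta object] + [Base]
  take Gamma:  [Delta object] + [Delta object] + [Gamma Delta object]
  take Delta:  [Delta object] + [Delta object] + [Delta object]
  take object:  [object] + [object] + [object]
MRO: Mixin3 Outer Left Inner Beta Right Base Gamma Delta object
Right sits at index 5.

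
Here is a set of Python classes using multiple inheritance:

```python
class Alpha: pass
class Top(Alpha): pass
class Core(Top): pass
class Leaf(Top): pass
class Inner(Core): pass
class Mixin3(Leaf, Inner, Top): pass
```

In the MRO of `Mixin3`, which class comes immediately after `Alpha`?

L[Mixin3] = Mixin3 + merge(L[Leaf], L[Inner], L[Top], [Leaf Inner Top])
  take Leaf:  [Leaf Top Alpha object] + [Inner Core Top Alpha object] + [Top Alpha object] + [Leaf Inner Top]
  take Inner:  [Top Alpha object] + [Inner Core Top Alpha object] + [Top Alpha object] + [Inner Top]
  take Core:  [Top Alpha object] + [Core Top Alpha object] + [Top Alpha object] + [Top]
  take Top:  [Top Alpha object] + [Top Alpha object] + [Top Alpha object] + [Top]
  take Alpha:  [Alpha object] + [Alpha object] + [Alpha object]
  take object:  [object] + [object] + [object]
MRO: Mixin3 Leaf Inner Core Top Alpha object
Alpha is at position 5; next is object.

object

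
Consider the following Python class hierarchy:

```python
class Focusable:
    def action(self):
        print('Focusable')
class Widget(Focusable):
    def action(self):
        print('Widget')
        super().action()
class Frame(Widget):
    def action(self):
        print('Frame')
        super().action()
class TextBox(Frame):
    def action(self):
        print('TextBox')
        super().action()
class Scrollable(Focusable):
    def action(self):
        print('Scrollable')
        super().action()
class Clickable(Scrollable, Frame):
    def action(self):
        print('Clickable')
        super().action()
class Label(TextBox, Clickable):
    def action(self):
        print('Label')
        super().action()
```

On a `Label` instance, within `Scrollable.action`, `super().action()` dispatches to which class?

L[Label] = Label + merge(L[TextBox], L[Clickable], [TextBox Clickable])
  take TextBox:  [TextBox Frame Widget Focusable object] + [Clickable Scrollable Frame Widget Focusable object] + [TextBox Clickable]
  take Clickable:  [Frame Widget Focusable object] + [Clickable Scrollable Frame Widget Focusable object] + [Clickable]
  take Scrollable:  [Frame Widget Focusable object] + [Scrollable Frame Widget Focusable object]
  take Frame:  [Frame Widget Focusable object] + [Frame Widget Focusable object]
  take Widget:  [Widget Focusable object] + [Widget Focusable object]
  take Focusable:  [Focusable object] + [Focusable object]
  take object:  [object] + [object]
MRO: Label TextBox Clickable Scrollable Frame Widget Focusable object
super() in Scrollable.action on a Label instance goes to the class after Scrollable in Label's MRO: Frame.

Frame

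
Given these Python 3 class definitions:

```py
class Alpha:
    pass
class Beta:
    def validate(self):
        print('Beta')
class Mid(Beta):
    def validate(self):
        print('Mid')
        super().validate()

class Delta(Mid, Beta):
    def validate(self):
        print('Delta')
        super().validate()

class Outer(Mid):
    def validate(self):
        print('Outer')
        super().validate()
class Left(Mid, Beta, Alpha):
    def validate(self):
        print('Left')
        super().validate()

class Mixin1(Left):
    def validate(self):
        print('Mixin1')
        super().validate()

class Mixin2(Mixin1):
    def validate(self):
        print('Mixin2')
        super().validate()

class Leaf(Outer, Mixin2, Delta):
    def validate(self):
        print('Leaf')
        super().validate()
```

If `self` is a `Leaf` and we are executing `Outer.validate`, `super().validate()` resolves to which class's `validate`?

Mixin2

L[Leaf] = Leaf + merge(L[Outer], L[Mixin2], L[Delta], [Outer Mixin2 Delta])
  take Outer:  [Outer Mid Beta object] + [Mixin2 Mixin1 Left Mid Beta Alpha object] + [Delta Mid Beta object] + [Outer Mixin2 Delta]
  take Mixin2:  [Mid Beta object] + [Mixin2 Mixin1 Left Mid Beta Alpha object] + [Delta Mid Beta object] + [Mixin2 Delta]
  take Mixin1:  [Mid Beta object] + [Mixin1 Left Mid Beta Alpha object] + [Delta Mid Beta object] + [Delta]
  take Left:  [Mid Beta object] + [Left Mid Beta Alpha object] + [Delta Mid Beta object] + [Delta]
  take Delta:  [Mid Beta object] + [Mid Beta Alpha object] + [Delta Mid Beta object] + [Delta]
  take Mid:  [Mid Beta object] + [Mid Beta Alpha object] + [Mid Beta object]
  take Beta:  [Beta object] + [Beta Alpha object] + [Beta object]
  take Alpha:  [object] + [Alpha object] + [object]
  take object:  [object] + [object] + [object]
MRO: Leaf Outer Mixin2 Mixin1 Left Delta Mid Beta Alpha object
super() in Outer.validate on a Leaf instance goes to the class after Outer in Leaf's MRO: Mixin2.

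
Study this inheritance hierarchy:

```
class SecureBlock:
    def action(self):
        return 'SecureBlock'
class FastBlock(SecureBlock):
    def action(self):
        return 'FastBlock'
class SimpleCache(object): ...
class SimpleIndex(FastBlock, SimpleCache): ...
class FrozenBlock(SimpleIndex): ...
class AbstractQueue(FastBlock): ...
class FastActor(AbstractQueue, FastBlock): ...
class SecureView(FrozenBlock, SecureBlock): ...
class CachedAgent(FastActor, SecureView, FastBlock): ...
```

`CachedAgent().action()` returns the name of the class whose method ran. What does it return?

FastBlock

L[CachedAgent] = CachedAgent + merge(L[FastActor], L[SecureView], L[FastBlock], [FastActor SecureView FastBlock])
  take FastActor:  [FastActor AbstractQueue FastBlock SecureBlock object] + [SecureView FrozenBlock SimpleIndex FastBlock SecureBlock SimpleCache object] + [FastBlock SecureBlock object] + [FastActor SecureView FastBlock]
  take AbstractQueue:  [AbstractQueue FastBlock SecureBlock object] + [SecureView FrozenBlock SimpleIndex FastBlock SecureBlock SimpleCache object] + [FastBlock SecureBlock object] + [SecureView FastBlock]
  take SecureView:  [FastBlock SecureBlock object] + [SecureView FrozenBlock SimpleIndex FastBlock SecureBlock SimpleCache object] + [FastBlock SecureBlock object] + [SecureView FastBlock]
  take FrozenBlock:  [FastBlock SecureBlock object] + [FrozenBlock SimpleIndex FastBlock SecureBlock SimpleCache object] + [FastBlock SecureBlock object] + [FastBlock]
  take SimpleIndex:  [FastBlock SecureBlock object] + [SimpleIndex FastBlock SecureBlock SimpleCache object] + [FastBlock SecureBlock object] + [FastBlock]
  take FastBlock:  [FastBlock SecureBlock object] + [FastBlock SecureBlock SimpleCache object] + [FastBlock SecureBlock object] + [FastBlock]
  take SecureBlock:  [SecureBlock object] + [SecureBlock SimpleCache object] + [SecureBlock object]
  take SimpleCache:  [object] + [SimpleCache object] + [object]
  take object:  [object] + [object] + [object]
MRO: CachedAgent FastActor AbstractQueue SecureView FrozenBlock SimpleIndex FastBlock SecureBlock SimpleCache object
action is defined in: FastBlock, SecureBlock. First along the MRO is FastBlock.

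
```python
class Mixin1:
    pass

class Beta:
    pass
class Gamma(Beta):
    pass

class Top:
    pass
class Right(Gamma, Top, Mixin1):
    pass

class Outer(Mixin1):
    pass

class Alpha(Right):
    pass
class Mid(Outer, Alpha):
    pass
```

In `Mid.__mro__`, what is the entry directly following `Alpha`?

L[Mid] = Mid + merge(L[Outer], L[Alpha], [Outer Alpha])
  take Outer:  [Outer Mixin1 object] + [Alpha Right Gamma Beta Top Mixin1 object] + [Outer Alpha]
  take Alpha:  [Mixin1 object] + [Alpha Right Gamma Beta Top Mixin1 object] + [Alpha]
  take Right:  [Mixin1 object] + [Right Gamma Beta Top Mixin1 object]
  take Gamma:  [Mixin1 object] + [Gamma Beta Top Mixin1 object]
  take Beta:  [Mixin1 object] + [Beta Top Mixin1 object]
  take Top:  [Mixin1 object] + [Top Mixin1 object]
  take Mixin1:  [Mixin1 object] + [Mixin1 object]
  take object:  [object] + [object]
MRO: Mid Outer Alpha Right Gamma Beta Top Mixin1 object
Alpha is at position 2; next is Right.

Right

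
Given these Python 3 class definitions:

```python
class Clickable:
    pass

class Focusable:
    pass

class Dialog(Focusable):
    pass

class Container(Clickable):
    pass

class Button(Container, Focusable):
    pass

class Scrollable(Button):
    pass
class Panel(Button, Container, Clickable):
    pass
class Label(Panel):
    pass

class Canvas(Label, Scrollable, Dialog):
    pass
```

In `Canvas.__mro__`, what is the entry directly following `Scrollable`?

L[Canvas] = Canvas + merge(L[Label], L[Scrollable], L[Dialog], [Label Scrollable Dialog])
  take Label:  [Label Panel Button Container Clickable Focusable object] + [Scrollable Button Container Clickable Focusable object] + [Dialog Focusable object] + [Label Scrollable Dialog]
  take Panel:  [Panel Button Container Clickable Focusable object] + [Scrollable Button Container Clickable Focusable object] + [Dialog Focusable object] + [Scrollable Dialog]
  take Scrollable:  [Button Container Clickable Focusable object] + [Scrollable Button Container Clickable Focusable object] + [Dialog Focusable object] + [Scrollable Dialog]
  take Button:  [Button Container Clickable Focusable object] + [Button Container Clickable Focusable object] + [Dialog Focusable object] + [Dialog]
  take Container:  [Container Clickable Focusable object] + [Container Clickable Focusable object] + [Dialog Focusable object] + [Dialog]
  take Clickable:  [Clickable Focusable object] + [Clickable Focusable object] + [Dialog Focusable object] + [Dialog]
  take Dialog:  [Focusable object] + [Focusable object] + [Dialog Focusable object] + [Dialog]
  take Focusable:  [Focusable object] + [Focusable object] + [Focusable object]
  take object:  [object] + [object] + [object]
MRO: Canvas Label Panel Scrollable Button Container Clickable Dialog Focusable object
Scrollable is at position 3; next is Button.

Button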